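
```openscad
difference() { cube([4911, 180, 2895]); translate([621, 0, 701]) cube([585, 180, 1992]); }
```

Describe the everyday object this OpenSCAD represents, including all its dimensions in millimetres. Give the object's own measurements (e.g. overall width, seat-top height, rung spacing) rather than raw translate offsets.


A wall 4911 mm long (x), 180 mm thick (y), 2895 mm tall, with a rectangular window opening cut through it. The opening is 585 mm wide and 1992 mm tall; its sill is at z = 701 mm and its near (−x) edge is 621 mm from the wall's −x end. The opening passes through the full wall thickness.


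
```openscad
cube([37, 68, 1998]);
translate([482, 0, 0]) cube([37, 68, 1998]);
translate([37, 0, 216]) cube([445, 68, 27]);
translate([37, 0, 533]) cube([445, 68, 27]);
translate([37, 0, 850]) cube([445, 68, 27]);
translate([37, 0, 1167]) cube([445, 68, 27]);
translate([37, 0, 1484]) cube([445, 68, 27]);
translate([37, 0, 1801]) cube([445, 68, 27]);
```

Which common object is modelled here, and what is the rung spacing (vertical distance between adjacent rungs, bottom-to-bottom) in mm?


A ladder. The rung spacing is 317 mm.

Two tall 37×68 posts with 6 short bars between them — a ladder. Adjacent rungs sit at z = 216 and z = 533, so the spacing is 533 − 216 = 317 mm.


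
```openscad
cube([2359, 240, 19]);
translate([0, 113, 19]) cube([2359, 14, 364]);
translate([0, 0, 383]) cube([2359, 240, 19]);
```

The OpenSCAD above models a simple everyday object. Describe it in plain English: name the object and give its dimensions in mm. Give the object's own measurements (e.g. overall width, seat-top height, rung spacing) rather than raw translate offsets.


An I-beam lying along x, 2359 mm long. Overall section height 402 mm. Two flanges 240 mm wide (y) and 19 mm thick, one on the floor and one at the top; a web 14 mm thick runs between them, centred on the flange width.


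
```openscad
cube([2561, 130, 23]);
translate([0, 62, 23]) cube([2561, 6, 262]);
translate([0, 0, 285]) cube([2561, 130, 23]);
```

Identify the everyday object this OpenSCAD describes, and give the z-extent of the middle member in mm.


An I-beam. The web height is 262 mm.

Two wide flanges with a thin centred web — an I-beam. Overall 308 mm minus two 23 mm flanges gives a web of 308 − 2·23 = 262 mm.


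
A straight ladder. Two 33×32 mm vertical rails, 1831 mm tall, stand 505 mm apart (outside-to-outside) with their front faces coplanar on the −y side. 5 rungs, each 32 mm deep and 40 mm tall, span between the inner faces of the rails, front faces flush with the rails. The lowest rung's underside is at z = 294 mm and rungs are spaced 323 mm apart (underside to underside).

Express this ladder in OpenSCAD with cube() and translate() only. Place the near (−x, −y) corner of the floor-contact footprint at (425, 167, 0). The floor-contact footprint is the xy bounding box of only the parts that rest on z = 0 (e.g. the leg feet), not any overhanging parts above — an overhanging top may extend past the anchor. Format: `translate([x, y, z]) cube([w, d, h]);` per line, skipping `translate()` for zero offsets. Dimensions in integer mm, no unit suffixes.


// rung span = 505 - 2*33 = 439
// rung[k] z = 294 + k*323
translate([425, 167, 0]) cube([33, 32, 1831]);
translate([897, 167, 0]) cube([33, 32, 1831]);
translate([458, 167, 294]) cube([439, 32, 40]);
translate([458, 167, 617]) cube([439, 32, 40]);
translate([458, 167, 940]) cube([439, 32, 40]);
translate([458, 167, 1263]) cube([439, 32, 40]);
translate([458, 167, 1586]) cube([439, 32, 40]);


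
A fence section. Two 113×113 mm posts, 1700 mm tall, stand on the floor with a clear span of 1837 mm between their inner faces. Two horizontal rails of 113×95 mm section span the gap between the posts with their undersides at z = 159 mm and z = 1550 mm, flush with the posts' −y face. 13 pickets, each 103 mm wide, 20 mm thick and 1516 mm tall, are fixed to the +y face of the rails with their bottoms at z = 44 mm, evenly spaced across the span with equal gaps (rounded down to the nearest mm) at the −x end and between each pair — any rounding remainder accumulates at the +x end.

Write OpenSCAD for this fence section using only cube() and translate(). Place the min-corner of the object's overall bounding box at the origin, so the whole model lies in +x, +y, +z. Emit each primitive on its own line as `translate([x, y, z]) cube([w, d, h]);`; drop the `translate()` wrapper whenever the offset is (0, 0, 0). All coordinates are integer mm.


cube([113, 113, 1700]);
translate([1950, 0, 0]) cube([113, 113, 1700]);
translate([113, 0, 159]) cube([1837, 113, 95]);
translate([113, 0, 1550]) cube([1837, 113, 95]);
translate([148, 113, 44]) cube([103, 20, 1516]);
translate([286, 113, 44]) cube([103, 20, 1516]);
translate([424, 113, 44]) cube([103, 20, 1516]);
translate([562, 113, 44]) cube([103, 20, 1516]);
translate([700, 113, 44]) cube([103, 20, 1516]);
translate([838, 113, 44]) cube([103, 20, 1516]);
translate([976, 113, 44]) cube([103, 20, 1516]);
translate([1114, 113, 44]) cube([103, 20, 1516]);
translate([1252, 113, 44]) cube([103, 20, 1516]);
translate([1390, 113, 44]) cube([103, 20, 1516]);
translate([1528, 113, 44]) cube([103, 20, 1516]);
translate([1666, 113, 44]) cube([103, 20, 1516]);
translate([1804, 113, 44]) cube([103, 20, 1516]);


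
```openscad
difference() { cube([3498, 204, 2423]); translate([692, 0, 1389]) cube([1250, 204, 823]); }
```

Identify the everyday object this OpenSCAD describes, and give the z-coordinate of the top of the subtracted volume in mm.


A wall with a window opening. The window head height is 2212 mm.

A wall with a rectangular opening subtracted — a window. Sill at z = 1389, opening 823 mm tall, so the head is at 1389 + 823 = 2212 mm.


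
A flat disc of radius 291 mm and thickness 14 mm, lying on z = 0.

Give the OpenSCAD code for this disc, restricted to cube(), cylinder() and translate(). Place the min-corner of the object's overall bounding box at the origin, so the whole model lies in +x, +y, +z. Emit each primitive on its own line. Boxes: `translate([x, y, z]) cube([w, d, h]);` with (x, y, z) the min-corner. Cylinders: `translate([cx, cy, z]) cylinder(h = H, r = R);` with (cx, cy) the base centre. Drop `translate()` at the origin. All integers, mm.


translate([291, 291, 0]) cylinder(h = 14, r = 291);


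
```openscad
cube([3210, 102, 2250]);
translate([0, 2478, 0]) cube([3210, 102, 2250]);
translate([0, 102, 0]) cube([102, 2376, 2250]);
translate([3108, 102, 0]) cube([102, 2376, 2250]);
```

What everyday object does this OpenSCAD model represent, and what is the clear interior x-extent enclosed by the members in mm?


A house (or room) frame. The interior width is 3006 mm.

Four 2250 mm walls enclosing a rectangle with no floor or roof — a room or house frame. Outside width is 3210 mm and wall thickness is 102 mm, so the interior width is 3210 − 2 × 102 = 3006 mm.


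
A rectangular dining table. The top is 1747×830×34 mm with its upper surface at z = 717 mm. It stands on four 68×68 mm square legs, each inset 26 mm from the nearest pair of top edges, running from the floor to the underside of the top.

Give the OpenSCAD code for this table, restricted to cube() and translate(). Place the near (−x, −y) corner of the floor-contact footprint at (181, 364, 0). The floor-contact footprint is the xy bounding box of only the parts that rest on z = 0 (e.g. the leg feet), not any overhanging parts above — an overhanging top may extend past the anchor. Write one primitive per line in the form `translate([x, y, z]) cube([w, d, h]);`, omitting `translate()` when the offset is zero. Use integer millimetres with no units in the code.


translate([155, 338, 683]) cube([1747, 830, 34]);
translate([181, 364, 0]) cube([68, 68, 683]);
translate([1808, 364, 0]) cube([68, 68, 683]);
translate([181, 1074, 0]) cube([68, 68, 683]);
translate([1808, 1074, 0]) cube([68, 68, 683]);


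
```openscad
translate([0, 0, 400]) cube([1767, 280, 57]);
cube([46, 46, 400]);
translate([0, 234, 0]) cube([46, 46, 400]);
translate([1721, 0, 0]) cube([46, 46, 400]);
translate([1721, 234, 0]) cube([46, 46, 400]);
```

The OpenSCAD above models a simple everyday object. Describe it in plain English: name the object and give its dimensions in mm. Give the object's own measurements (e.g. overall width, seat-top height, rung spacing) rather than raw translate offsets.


A bench: a 1767×280 mm seat slab, 57 mm thick, top at z = 457 mm, on four 46×46 mm square legs flush with the seat corners and standing on z = 0.


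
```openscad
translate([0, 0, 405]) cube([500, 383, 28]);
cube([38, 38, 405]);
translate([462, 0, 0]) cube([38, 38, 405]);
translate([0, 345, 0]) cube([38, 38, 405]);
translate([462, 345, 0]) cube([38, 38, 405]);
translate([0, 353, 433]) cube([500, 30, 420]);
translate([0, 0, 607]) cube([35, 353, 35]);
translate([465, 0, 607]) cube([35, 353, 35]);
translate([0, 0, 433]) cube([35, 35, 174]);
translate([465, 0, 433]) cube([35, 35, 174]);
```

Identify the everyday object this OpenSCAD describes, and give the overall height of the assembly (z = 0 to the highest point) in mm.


A chair. The overall height is 853 mm.

A slab on four corner posts with a tall panel at the back — a chair. The seat slab sits at z = 405 with thickness 28, and the 420 mm backrest starts at the seat top, so the overall height is 405 + 28 + 420 = 853 mm.


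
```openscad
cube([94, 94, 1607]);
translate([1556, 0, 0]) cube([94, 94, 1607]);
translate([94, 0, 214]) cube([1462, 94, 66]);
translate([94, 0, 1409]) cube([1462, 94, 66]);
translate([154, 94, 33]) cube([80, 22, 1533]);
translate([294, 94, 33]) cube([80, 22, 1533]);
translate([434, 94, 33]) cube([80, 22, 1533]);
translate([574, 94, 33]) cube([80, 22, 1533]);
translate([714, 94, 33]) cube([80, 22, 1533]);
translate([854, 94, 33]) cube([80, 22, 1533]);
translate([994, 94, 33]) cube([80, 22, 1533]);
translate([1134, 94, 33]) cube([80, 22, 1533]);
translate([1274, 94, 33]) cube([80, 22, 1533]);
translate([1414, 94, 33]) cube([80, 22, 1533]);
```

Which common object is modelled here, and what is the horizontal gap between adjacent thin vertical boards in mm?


A fence section. The picket gap is 60 mm.

Two posts, two rails, 10 pickets — a fence section. Span 1462 mm holds 10 pickets of 80 mm with 11 equal gaps: ⌊(1462 − 10·80) / 11⌋ = 60 mm.


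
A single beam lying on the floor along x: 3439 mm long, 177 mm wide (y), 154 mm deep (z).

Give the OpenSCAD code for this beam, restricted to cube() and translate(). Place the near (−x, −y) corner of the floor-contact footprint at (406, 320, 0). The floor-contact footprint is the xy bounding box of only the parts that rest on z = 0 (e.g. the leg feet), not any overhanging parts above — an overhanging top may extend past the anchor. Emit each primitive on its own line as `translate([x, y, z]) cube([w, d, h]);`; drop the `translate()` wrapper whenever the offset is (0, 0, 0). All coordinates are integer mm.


translate([406, 320, 0]) cube([3439, 177, 154]);


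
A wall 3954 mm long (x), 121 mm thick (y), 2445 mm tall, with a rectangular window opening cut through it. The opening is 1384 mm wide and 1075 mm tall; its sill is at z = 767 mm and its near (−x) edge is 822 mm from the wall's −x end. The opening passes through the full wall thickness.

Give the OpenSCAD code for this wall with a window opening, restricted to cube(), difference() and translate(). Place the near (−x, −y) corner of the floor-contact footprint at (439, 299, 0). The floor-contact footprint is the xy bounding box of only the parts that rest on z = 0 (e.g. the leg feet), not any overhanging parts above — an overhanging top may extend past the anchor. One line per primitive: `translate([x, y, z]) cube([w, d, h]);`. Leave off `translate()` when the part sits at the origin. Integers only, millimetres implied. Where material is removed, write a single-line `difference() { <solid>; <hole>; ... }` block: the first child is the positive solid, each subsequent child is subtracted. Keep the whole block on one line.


difference() { translate([439, 299, 0]) cube([3954, 121, 2445]); translate([1261, 299, 767]) cube([1384, 121, 1075]); }


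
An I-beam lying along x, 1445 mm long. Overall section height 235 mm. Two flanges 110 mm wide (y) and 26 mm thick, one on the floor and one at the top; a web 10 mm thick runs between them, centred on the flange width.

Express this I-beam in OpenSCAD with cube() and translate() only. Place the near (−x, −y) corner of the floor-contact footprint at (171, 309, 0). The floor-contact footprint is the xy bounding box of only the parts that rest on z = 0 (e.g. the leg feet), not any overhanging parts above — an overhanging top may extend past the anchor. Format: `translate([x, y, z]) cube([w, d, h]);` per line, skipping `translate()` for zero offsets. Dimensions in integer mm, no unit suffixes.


translate([171, 309, 0]) cube([1445, 110, 26]);
translate([171, 359, 26]) cube([1445, 10, 183]);
translate([171, 309, 209]) cube([1445, 110, 26]);


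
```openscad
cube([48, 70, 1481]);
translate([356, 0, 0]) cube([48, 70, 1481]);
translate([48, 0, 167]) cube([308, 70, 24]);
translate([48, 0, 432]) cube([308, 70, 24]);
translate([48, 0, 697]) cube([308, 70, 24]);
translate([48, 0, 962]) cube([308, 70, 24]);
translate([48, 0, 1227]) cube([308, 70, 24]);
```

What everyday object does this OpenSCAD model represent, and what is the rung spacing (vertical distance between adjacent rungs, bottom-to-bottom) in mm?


A ladder. The rung spacing is 265 mm.

Two tall 48×70 posts with 5 short bars between them — a ladder. Adjacent rungs sit at z = 167 and z = 432, so the spacing is 432 − 167 = 265 mm.


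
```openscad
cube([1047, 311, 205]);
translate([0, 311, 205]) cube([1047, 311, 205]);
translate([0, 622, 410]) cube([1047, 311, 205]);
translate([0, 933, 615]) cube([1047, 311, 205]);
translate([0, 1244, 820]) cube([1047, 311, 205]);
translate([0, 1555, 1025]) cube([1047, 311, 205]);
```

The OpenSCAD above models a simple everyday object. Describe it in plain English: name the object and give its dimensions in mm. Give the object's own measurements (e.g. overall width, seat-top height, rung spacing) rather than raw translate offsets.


A straight staircase of 6 solid steps. Each step is 1047 mm wide (x), 311 mm deep (y, the going) and 205 mm tall (the rise). The first step rests on the floor; each subsequent step sits one going further in +y and one rise higher in +z, directly behind and above the previous step with no overlap.


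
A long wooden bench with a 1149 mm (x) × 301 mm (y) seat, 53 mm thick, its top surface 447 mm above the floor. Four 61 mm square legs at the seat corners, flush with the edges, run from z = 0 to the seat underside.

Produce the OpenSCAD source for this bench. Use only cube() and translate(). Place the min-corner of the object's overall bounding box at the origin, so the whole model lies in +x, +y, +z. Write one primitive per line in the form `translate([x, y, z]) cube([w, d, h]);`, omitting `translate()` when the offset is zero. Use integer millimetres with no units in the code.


translate([0, 0, 394]) cube([1149, 301, 53]);
cube([61, 61, 394]);
translate([0, 240, 0]) cube([61, 61, 394]);
translate([1088, 0, 0]) cube([61, 61, 394]);
translate([1088, 240, 0]) cube([61, 61, 394]);


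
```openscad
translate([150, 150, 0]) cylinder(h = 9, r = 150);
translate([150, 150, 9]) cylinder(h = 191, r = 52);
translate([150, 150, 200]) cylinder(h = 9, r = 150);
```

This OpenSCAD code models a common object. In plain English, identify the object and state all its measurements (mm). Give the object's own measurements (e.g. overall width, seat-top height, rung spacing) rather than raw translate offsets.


A spool: two coaxial disc flanges of radius 150 mm and thickness 9 mm, joined by a core cylinder of radius 52 mm and height 191 mm. The lower flange rests on z = 0 and the three cylinders share a vertical axis.


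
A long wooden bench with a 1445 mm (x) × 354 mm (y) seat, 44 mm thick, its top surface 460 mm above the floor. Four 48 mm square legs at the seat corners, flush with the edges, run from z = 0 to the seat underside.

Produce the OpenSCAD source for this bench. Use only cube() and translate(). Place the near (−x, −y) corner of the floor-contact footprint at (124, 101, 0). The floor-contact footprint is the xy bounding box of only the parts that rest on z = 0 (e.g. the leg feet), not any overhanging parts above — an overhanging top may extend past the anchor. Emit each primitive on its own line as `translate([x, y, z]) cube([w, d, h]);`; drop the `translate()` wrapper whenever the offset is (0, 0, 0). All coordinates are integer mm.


translate([124, 101, 416]) cube([1445, 354, 44]);
translate([124, 101, 0]) cube([48, 48, 416]);
translate([124, 407, 0]) cube([48, 48, 416]);
translate([1521, 101, 0]) cube([48, 48, 416]);
translate([1521, 407, 0]) cube([48, 48, 416]);


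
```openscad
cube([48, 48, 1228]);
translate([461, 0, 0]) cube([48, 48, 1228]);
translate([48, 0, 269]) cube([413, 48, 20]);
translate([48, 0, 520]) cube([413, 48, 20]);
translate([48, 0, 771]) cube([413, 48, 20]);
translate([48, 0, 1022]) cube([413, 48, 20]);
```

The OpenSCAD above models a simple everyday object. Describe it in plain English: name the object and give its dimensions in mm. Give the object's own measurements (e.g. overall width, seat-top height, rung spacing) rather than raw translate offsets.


A straight ladder. Two 48×48 mm vertical rails, 1228 mm tall, stand 509 mm apart (outside-to-outside) with their front faces coplanar on the −y side. 4 rungs, each 48 mm deep and 20 mm tall, span between the inner faces of the rails, front faces flush with the rails. The lowest rung's underside is at z = 269 mm and rungs are spaced 251 mm apart (underside to underside).


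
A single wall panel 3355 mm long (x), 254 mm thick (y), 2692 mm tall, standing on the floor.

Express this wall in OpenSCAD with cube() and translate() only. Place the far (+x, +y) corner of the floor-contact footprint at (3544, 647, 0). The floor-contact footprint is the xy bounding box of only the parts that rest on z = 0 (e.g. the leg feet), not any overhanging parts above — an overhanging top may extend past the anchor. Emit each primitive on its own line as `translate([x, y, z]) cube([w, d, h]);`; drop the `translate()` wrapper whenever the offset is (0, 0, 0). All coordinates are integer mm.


translate([189, 393, 0]) cube([3355, 254, 2692]);


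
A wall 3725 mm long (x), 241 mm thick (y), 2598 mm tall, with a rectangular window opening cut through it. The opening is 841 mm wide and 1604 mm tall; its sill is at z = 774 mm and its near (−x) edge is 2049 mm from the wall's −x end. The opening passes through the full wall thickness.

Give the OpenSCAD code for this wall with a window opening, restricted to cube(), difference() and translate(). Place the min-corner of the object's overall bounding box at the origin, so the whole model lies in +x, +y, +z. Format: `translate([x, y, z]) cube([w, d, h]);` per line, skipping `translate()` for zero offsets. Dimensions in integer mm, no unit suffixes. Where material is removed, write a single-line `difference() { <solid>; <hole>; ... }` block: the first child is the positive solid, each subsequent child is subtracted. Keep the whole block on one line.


difference() { cube([3725, 241, 2598]); translate([2049, 0, 774]) cube([841, 241, 1604]); }


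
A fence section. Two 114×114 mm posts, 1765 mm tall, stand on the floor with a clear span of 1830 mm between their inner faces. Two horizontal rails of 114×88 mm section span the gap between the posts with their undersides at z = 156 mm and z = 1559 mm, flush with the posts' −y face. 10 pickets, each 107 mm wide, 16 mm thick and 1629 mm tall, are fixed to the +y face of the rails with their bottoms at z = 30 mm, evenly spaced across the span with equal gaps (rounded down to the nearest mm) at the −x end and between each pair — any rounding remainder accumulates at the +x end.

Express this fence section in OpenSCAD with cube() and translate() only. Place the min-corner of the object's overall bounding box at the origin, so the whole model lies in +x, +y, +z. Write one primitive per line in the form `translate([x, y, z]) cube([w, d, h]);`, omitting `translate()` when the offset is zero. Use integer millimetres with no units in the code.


cube([114, 114, 1765]);
translate([1944, 0, 0]) cube([114, 114, 1765]);
translate([114, 0, 156]) cube([1830, 114, 88]);
translate([114, 0, 1559]) cube([1830, 114, 88]);
translate([183, 114, 30]) cube([107, 16, 1629]);
translate([359, 114, 30]) cube([107, 16, 1629]);
translate([535, 114, 30]) cube([107, 16, 1629]);
translate([711, 114, 30]) cube([107, 16, 1629]);
translate([887, 114, 30]) cube([107, 16, 1629]);
translate([1063, 114, 30]) cube([107, 16, 1629]);
translate([1239, 114, 30]) cube([107, 16, 1629]);
translate([1415, 114, 30]) cube([107, 16, 1629]);
translate([1591, 114, 30]) cube([107, 16, 1629]);
translate([1767, 114, 30]) cube([107, 16, 1629]);


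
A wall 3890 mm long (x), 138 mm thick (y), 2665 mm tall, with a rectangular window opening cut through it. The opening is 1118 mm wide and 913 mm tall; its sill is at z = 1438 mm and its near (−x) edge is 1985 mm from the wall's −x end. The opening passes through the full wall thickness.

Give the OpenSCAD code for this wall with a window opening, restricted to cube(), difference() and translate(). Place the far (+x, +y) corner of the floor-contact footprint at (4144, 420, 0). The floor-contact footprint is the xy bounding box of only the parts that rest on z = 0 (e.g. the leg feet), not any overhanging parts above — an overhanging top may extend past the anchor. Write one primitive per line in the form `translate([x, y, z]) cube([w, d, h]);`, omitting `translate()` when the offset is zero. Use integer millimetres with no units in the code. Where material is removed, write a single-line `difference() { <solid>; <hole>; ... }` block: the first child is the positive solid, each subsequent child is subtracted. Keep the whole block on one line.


difference() { translate([254, 282, 0]) cube([3890, 138, 2665]); translate([2239, 282, 1438]) cube([1118, 138, 913]); }


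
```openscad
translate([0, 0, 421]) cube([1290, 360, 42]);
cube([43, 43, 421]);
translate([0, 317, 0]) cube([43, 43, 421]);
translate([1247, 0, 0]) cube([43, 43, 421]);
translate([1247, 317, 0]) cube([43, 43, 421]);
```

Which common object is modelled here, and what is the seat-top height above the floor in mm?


A bench. The seat-top height is 463 mm.

A long slab on four corner posts — a bench. The slab sits at z = 421 with thickness 42, so the top is 421 + 42 = 463 mm.


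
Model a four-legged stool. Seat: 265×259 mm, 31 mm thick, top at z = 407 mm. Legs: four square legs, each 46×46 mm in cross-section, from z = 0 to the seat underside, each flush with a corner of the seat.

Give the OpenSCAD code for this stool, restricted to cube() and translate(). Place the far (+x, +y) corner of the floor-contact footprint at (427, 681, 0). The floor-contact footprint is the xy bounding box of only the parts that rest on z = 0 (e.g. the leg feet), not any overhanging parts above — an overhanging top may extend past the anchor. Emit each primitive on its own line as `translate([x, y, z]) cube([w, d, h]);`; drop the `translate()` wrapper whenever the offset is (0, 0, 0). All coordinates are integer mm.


translate([162, 422, 376]) cube([265, 259, 31]);
translate([162, 422, 0]) cube([46, 46, 376]);
translate([381, 422, 0]) cube([46, 46, 376]);
translate([162, 635, 0]) cube([46, 46, 376]);
translate([381, 635, 0]) cube([46, 46, 376]);


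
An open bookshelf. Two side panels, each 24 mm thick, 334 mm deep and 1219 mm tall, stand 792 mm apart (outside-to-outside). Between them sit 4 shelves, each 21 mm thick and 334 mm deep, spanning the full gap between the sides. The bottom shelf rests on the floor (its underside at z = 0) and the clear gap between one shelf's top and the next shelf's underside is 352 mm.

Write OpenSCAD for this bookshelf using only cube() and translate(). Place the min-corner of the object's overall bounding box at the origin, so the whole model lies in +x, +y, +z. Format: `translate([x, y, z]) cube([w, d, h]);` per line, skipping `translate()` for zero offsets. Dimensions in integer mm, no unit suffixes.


cube([24, 334, 1219]);
translate([768, 0, 0]) cube([24, 334, 1219]);
translate([24, 0, 0]) cube([744, 334, 21]);
translate([24, 0, 373]) cube([744, 334, 21]);
translate([24, 0, 746]) cube([744, 334, 21]);
translate([24, 0, 1119]) cube([744, 334, 21]);


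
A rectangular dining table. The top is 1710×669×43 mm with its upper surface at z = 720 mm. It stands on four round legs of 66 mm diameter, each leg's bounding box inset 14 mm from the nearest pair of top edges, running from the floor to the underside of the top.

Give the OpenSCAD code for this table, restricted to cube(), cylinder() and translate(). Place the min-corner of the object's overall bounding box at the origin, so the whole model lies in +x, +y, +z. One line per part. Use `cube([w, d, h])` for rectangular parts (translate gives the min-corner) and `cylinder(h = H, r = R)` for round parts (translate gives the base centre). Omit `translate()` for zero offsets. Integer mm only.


translate([0, 0, 677]) cube([1710, 669, 43]);
translate([47, 47, 0]) cylinder(h = 677, r = 33);
translate([1663, 47, 0]) cylinder(h = 677, r = 33);
translate([47, 622, 0]) cylinder(h = 677, r = 33);
translate([1663, 622, 0]) cylinder(h = 677, r = 33);


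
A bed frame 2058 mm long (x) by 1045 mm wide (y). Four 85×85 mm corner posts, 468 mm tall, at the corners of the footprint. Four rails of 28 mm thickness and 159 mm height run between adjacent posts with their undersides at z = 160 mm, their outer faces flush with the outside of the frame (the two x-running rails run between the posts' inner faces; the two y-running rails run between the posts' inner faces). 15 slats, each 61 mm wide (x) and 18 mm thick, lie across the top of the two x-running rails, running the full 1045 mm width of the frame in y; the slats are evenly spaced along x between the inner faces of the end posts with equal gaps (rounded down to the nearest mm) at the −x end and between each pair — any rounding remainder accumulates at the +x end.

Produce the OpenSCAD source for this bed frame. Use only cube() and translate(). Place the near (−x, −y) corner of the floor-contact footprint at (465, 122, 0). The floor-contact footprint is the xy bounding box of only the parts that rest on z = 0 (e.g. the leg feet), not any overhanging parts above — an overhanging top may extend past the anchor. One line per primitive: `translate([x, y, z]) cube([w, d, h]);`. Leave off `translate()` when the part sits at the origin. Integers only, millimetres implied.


translate([465, 122, 0]) cube([85, 85, 468]);
translate([465, 1082, 0]) cube([85, 85, 468]);
translate([2438, 122, 0]) cube([85, 85, 468]);
translate([2438, 1082, 0]) cube([85, 85, 468]);
translate([550, 122, 160]) cube([1888, 28, 159]);
translate([550, 1139, 160]) cube([1888, 28, 159]);
translate([465, 207, 160]) cube([28, 875, 159]);
translate([2495, 207, 160]) cube([28, 875, 159]);
translate([610, 122, 319]) cube([61, 1045, 18]);
translate([731, 122, 319]) cube([61, 1045, 18]);
translate([852, 122, 319]) cube([61, 1045, 18]);
translate([973, 122, 319]) cube([61, 1045, 18]);
translate([1094, 122, 319]) cube([61, 1045, 18]);
translate([1215, 122, 319]) cube([61, 1045, 18]);
translate([1336, 122, 319]) cube([61, 1045, 18]);
translate([1457, 122, 319]) cube([61, 1045, 18]);
translate([1578, 122, 319]) cube([61, 1045, 18]);
translate([1699, 122, 319]) cube([61, 1045, 18]);
translate([1820, 122, 319]) cube([61, 1045, 18]);
translate([1941, 122, 319]) cube([61, 1045, 18]);
translate([2062, 122, 319]) cube([61, 1045, 18]);
translate([2183, 122, 319]) cube([61, 1045, 18]);
translate([2304, 122, 319]) cube([61, 1045, 18]);


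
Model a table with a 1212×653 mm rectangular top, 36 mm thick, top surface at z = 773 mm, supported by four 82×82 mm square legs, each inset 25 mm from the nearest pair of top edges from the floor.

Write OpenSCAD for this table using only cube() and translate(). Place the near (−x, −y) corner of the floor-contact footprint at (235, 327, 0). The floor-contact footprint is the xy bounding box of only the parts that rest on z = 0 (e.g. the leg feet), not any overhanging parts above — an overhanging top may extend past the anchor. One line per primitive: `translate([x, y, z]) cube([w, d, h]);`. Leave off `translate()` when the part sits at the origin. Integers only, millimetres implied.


translate([210, 302, 737]) cube([1212, 653, 36]);
translate([235, 327, 0]) cube([82, 82, 737]);
translate([1315, 327, 0]) cube([82, 82, 737]);
translate([235, 848, 0]) cube([82, 82, 737]);
translate([1315, 848, 0]) cube([82, 82, 737]);


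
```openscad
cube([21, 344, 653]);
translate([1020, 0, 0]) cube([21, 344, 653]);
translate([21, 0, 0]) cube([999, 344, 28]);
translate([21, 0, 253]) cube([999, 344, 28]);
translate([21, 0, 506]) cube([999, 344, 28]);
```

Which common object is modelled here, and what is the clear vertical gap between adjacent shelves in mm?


A bookshelf. The clear shelf gap is 225 mm.

Two tall side panels with 3 horizontal boards between them — a bookshelf. The first two shelf undersides are at z = 0 and z = 253; with shelf thickness 28, the clear gap is 253 − 0 − 28 = 225 mm.


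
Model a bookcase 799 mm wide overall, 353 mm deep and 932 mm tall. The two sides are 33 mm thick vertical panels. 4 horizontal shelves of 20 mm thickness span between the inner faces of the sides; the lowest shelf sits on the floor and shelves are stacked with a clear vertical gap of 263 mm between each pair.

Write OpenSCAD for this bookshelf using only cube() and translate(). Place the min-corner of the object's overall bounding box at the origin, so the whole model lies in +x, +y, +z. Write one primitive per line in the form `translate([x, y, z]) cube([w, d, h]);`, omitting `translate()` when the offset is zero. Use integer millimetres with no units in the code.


cube([33, 353, 932]);
translate([766, 0, 0]) cube([33, 353, 932]);
translate([33, 0, 0]) cube([733, 353, 20]);
translate([33, 0, 283]) cube([733, 353, 20]);
translate([33, 0, 566]) cube([733, 353, 20]);
translate([33, 0, 849]) cube([733, 353, 20]);


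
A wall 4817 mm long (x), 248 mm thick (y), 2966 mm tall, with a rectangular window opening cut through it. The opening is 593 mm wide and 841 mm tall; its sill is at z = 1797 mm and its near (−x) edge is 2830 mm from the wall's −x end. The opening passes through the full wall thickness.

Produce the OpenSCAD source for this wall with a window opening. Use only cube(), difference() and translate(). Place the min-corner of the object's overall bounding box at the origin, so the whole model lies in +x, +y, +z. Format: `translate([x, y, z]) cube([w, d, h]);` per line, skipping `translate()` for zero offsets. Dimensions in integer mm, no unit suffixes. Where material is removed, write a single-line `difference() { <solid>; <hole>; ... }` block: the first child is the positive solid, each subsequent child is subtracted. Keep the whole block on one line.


difference() { cube([4817, 248, 2966]); translate([2830, 0, 1797]) cube([593, 248, 841]); }


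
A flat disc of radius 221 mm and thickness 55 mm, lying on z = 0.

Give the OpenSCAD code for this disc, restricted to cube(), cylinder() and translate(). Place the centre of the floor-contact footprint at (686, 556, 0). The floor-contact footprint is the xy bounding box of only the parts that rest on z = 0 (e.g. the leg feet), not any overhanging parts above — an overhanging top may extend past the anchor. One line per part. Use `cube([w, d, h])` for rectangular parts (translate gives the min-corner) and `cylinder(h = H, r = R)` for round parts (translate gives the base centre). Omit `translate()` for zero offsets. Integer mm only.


translate([686, 556, 0]) cylinder(h = 55, r = 221);


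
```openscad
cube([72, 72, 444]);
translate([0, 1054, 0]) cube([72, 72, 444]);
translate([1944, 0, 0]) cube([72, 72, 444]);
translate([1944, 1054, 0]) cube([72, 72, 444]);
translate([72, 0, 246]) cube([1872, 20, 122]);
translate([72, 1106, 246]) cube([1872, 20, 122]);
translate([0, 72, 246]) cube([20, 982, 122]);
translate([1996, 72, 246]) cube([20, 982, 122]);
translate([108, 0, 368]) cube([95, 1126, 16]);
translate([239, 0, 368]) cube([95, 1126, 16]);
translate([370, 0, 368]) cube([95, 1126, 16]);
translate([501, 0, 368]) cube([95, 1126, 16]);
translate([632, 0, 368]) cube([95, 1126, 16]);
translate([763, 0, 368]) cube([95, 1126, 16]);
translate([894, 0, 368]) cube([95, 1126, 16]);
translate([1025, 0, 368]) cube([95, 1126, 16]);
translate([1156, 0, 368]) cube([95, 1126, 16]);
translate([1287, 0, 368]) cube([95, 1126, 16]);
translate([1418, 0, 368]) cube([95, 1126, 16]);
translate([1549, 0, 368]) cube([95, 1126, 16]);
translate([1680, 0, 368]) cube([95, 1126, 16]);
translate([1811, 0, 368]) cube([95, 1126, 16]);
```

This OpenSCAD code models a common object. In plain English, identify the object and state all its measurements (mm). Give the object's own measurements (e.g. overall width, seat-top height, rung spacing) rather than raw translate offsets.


A bed frame 2016 mm long (x) by 1126 mm wide (y). Four 72×72 mm corner posts, 444 mm tall, at the corners of the footprint. Four rails of 20 mm thickness and 122 mm height run between adjacent posts with their undersides at z = 246 mm, their outer faces flush with the outside of the frame (the two x-running rails run between the posts' inner faces; the two y-running rails run between the posts' inner faces). 14 slats, each 95 mm wide (x) and 16 mm thick, lie across the top of the two x-running rails, running the full 1126 mm width of the frame in y; along x they sit between the end posts with a 36 mm gap after the −x posts and between neighbouring slats, leaving 38 mm before the +x posts.


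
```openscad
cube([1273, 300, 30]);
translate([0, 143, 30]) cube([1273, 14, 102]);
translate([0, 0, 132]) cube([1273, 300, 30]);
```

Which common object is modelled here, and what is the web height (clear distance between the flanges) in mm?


An I-beam. The web height is 102 mm.

Two wide flanges with a thin centred web — an I-beam. Overall 162 mm minus two 30 mm flanges gives a web of 162 − 2·30 = 102 mm.


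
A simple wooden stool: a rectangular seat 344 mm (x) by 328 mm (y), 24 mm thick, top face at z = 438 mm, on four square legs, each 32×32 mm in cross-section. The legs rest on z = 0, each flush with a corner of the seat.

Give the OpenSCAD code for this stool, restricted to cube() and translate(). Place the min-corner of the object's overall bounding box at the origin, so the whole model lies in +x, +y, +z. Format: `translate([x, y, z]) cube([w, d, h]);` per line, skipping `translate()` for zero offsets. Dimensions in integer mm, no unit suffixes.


translate([0, 0, 414]) cube([344, 328, 24]);
cube([32, 32, 414]);
translate([312, 0, 0]) cube([32, 32, 414]);
translate([0, 296, 0]) cube([32, 32, 414]);
translate([312, 296, 0]) cube([32, 32, 414]);


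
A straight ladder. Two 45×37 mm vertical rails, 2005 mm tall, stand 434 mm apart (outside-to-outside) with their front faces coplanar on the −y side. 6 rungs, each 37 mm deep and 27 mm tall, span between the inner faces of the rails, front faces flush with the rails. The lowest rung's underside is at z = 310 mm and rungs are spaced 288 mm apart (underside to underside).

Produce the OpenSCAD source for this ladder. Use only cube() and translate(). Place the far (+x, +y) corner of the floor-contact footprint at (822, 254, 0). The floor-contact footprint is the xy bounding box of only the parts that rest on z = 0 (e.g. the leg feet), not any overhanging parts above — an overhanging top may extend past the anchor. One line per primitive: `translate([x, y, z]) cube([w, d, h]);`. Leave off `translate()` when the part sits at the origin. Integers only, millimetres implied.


// rung span = 434 - 2*45 = 344
// rung[k] z = 310 + k*288
translate([388, 217, 0]) cube([45, 37, 2005]);
translate([777, 217, 0]) cube([45, 37, 2005]);
translate([433, 217, 310]) cube([344, 37, 27]);
translate([433, 217, 598]) cube([344, 37, 27]);
translate([433, 217, 886]) cube([344, 37, 27]);
translate([433, 217, 1174]) cube([344, 37, 27]);
translate([433, 217, 1462]) cube([344, 37, 27]);
translate([433, 217, 1750]) cube([344, 37, 27]);


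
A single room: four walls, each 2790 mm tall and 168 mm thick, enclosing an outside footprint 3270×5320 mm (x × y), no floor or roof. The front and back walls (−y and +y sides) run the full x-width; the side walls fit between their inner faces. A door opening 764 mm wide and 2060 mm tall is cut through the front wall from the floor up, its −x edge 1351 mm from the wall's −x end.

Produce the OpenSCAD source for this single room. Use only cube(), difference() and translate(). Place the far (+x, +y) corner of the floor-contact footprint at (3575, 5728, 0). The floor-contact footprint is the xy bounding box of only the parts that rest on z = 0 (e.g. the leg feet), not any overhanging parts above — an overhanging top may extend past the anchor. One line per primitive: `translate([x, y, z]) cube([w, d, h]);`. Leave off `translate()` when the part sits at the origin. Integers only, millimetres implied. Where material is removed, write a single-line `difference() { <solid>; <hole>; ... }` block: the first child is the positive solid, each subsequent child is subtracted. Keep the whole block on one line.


difference() { translate([305, 408, 0]) cube([3270, 168, 2790]); translate([1656, 408, 0]) cube([764, 168, 2060]); }
translate([305, 5560, 0]) cube([3270, 168, 2790]);
translate([305, 576, 0]) cube([168, 4984, 2790]);
translate([3407, 576, 0]) cube([168, 4984, 2790]);


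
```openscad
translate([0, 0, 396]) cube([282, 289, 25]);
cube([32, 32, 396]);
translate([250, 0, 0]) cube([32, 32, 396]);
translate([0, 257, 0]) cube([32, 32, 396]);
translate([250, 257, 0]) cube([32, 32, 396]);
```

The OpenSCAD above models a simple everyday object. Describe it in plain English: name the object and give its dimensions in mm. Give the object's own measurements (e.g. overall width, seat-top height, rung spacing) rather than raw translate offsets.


A four-legged stool. The seat is a 282×289×25 mm slab whose top surface is at z = 421 mm; four square legs, each 32×32 mm in cross-section, run from the floor (z = 0) to the underside of the seat, each flush with a corner of the seat.


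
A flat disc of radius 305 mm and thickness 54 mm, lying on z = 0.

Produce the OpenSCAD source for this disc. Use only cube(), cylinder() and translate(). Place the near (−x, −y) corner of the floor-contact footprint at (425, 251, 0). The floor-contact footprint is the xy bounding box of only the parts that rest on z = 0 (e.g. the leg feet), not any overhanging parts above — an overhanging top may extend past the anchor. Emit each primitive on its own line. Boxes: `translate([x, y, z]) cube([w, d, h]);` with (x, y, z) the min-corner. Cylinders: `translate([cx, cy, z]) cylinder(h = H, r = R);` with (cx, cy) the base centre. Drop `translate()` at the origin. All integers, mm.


translate([730, 556, 0]) cylinder(h = 54, r = 305);


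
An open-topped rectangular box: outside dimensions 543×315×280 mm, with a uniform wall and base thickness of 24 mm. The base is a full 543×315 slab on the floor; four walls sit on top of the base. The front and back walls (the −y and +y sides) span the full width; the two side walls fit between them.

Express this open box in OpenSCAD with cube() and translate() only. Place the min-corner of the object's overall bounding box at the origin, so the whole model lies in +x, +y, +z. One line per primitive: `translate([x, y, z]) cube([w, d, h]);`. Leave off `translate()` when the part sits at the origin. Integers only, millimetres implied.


cube([543, 315, 24]);
translate([0, 0, 24]) cube([543, 24, 256]);
translate([0, 291, 24]) cube([543, 24, 256]);
translate([0, 24, 24]) cube([24, 267, 256]);
translate([519, 24, 24]) cube([24, 267, 256]);
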